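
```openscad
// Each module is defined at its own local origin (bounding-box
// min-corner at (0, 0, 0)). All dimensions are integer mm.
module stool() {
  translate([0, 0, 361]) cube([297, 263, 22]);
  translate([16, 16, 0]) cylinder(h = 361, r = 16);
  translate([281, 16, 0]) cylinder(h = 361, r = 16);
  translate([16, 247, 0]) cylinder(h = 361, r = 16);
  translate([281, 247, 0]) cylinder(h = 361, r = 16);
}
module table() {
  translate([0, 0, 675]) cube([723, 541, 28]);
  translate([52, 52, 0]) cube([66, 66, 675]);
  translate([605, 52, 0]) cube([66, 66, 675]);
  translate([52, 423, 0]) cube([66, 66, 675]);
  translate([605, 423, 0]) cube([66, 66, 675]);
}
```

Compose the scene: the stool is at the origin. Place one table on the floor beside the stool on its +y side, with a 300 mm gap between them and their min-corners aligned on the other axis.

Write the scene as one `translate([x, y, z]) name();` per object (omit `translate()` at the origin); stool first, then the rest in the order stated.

stool();
translate([0, 563, 0]) table();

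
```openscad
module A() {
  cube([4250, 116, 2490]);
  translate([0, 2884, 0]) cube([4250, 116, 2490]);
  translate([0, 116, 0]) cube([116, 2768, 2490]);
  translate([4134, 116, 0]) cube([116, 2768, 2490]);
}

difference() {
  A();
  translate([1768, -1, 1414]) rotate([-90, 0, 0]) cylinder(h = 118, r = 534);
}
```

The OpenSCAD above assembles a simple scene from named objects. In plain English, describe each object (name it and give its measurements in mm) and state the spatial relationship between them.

A is the wall frame of a small rectangular building: four walls, each 2490 mm tall and 116 mm thick, enclosing a footprint 4250 mm (x) by 3000 mm (y) outside-to-outside, with no floor or roof. The front and back walls (the −y and +y sides) span the full width; the two side walls fit between them.

The house frame has a circular hole of radius 534 mm through its front wall, centred at (x = 1768, z = 1414).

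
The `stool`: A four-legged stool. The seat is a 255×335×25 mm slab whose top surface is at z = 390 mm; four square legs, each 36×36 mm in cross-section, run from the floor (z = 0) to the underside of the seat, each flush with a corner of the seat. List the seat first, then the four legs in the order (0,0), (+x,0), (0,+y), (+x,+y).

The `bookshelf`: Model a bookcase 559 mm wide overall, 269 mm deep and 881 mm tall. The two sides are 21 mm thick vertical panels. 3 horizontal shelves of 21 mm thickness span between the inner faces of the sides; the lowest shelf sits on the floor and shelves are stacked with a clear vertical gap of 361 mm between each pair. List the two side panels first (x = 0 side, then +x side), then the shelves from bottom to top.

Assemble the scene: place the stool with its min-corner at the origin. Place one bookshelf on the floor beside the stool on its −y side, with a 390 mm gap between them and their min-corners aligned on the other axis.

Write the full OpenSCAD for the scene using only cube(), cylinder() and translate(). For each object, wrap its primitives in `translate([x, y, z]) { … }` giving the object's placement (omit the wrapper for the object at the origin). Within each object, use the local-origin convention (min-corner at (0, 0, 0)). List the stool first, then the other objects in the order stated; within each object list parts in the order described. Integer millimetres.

translate([0, 0, 365]) cube([255, 335, 25]);
cube([36, 36, 365]);
translate([219, 0, 0]) cube([36, 36, 365]);
translate([0, 299, 0]) cube([36, 36, 365]);
translate([219, 299, 0]) cube([36, 36, 365]);
translate([0, -659, 0]) {
  cube([21, 269, 881]);
  translate([538, 0, 0]) cube([21, 269, 881]);
  translate([21, 0, 0]) cube([517, 269, 21]);
  translate([21, 0, 382]) cube([517, 269, 21]);
  translate([21, 0, 764]) cube([517, 269, 21]);
}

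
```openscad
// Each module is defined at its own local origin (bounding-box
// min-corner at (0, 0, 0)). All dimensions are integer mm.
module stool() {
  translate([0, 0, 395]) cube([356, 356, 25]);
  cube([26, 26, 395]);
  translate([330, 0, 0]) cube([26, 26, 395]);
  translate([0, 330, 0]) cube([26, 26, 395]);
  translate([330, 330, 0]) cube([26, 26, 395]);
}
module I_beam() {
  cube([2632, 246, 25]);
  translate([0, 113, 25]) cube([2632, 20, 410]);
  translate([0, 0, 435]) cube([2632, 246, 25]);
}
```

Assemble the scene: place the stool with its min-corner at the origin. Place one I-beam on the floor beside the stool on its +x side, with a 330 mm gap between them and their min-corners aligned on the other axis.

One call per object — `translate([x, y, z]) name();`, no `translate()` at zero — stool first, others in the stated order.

stool();
translate([686, 0, 0]) I_beam();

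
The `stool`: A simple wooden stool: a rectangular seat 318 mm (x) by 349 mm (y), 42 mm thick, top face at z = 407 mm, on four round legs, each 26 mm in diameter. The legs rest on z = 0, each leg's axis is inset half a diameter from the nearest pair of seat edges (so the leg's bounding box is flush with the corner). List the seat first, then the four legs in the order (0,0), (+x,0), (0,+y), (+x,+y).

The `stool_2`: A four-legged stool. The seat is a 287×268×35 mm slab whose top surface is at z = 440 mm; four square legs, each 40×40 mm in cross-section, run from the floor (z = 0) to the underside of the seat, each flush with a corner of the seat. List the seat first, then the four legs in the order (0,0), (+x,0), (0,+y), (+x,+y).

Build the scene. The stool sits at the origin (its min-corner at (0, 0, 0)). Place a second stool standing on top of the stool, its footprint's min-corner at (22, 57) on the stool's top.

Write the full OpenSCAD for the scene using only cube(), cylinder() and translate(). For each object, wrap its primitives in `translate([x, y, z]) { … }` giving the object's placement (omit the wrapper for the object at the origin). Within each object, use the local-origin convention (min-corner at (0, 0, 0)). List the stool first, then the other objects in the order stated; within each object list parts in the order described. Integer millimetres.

translate([0, 0, 365]) cube([318, 349, 42]);
translate([13, 13, 0]) cylinder(h = 365, r = 13);
translate([305, 13, 0]) cylinder(h = 365, r = 13);
translate([13, 336, 0]) cylinder(h = 365, r = 13);
translate([305, 336, 0]) cylinder(h = 365, r = 13);
translate([22, 57, 407]) {
  translate([0, 0, 405]) cube([287, 268, 35]);
  cube([40, 40, 405]);
  translate([247, 0, 0]) cube([40, 40, 405]);
  translate([0, 228, 0]) cube([40, 40, 405]);
  translate([247, 228, 0]) cube([40, 40, 405]);
}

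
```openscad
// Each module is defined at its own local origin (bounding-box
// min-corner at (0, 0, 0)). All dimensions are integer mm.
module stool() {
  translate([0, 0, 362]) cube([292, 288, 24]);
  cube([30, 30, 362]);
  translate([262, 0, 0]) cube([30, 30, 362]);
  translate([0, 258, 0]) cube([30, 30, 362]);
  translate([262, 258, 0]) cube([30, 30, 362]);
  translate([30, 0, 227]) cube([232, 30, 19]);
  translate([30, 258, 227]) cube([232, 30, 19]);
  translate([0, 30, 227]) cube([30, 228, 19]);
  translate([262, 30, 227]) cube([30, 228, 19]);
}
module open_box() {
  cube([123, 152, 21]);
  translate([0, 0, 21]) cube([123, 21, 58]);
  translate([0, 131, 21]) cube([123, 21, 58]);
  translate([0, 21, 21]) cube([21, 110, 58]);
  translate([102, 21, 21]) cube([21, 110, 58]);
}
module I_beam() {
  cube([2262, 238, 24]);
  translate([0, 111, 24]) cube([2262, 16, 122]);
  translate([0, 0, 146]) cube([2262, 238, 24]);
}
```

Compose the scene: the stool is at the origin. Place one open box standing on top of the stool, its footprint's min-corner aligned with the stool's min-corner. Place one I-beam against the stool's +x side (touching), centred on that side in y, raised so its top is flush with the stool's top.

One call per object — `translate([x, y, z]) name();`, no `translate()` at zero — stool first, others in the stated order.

stool();
translate([0, 0, 386]) open_box();
translate([292, 25, 216]) I_beam();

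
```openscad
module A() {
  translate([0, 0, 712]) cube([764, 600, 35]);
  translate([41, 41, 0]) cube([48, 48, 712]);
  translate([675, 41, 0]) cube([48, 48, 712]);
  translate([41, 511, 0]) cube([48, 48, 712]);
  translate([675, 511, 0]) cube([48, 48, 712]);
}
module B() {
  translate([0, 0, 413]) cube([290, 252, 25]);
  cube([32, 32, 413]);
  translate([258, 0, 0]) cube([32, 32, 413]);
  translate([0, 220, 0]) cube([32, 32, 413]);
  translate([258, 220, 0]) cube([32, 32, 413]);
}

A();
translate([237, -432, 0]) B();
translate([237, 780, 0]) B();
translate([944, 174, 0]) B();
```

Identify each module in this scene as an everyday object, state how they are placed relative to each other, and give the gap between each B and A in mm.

A is a table. B is a stool. Three stools sit around the table at the −y, +y, +x sides. The gap between each stool and the table is 180 mm.

Each stool's nearest face is 180 mm from the table's bounding box.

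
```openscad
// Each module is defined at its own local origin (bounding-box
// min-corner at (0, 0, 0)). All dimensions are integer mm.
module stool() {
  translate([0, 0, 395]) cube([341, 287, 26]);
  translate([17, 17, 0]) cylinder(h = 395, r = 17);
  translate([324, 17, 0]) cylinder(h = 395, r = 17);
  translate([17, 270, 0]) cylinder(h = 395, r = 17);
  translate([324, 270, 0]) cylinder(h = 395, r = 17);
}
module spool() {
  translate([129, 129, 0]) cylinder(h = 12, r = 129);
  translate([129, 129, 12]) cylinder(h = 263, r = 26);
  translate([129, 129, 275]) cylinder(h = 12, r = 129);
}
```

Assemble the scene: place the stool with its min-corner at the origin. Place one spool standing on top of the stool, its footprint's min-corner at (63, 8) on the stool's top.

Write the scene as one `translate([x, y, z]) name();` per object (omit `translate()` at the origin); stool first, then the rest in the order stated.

stool();
translate([63, 8, 421]) spool();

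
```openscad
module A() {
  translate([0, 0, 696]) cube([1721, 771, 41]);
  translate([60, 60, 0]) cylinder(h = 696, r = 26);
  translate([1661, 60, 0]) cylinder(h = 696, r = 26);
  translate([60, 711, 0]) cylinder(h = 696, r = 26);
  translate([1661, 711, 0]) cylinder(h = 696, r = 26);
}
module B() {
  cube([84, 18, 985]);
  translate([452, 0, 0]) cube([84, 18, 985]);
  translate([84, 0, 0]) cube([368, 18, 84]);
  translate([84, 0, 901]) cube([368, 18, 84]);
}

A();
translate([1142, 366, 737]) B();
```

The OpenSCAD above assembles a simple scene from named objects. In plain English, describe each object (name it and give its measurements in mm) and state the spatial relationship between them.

A is a rectangular dining table. The top is 1721×771×41 mm with its upper surface at z = 737 mm. It stands on four round legs of 52 mm diameter, each leg's bounding box inset 34 mm from the nearest pair of top edges, running from the floor to the underside of the top.

B is a picture frame with a 368×817 mm rectangular opening (x by z) and a uniform 84 mm border on every side. Frame depth is 18 mm along y. It is built from two vertical stiles running the full outside height and two horizontal rails spanning the gap between the stiles.

The picture frame is on top of the table.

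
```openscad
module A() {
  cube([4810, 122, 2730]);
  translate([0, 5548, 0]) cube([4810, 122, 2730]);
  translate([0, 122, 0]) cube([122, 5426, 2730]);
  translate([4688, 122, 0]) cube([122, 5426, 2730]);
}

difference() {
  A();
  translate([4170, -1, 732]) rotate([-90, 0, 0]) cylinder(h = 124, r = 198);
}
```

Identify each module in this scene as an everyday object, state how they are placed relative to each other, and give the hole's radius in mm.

A is a house frame. The house frame has a circular hole through its front wall. The hole's radius is 198 mm.

The subtracted cylinder has r = 198 mm.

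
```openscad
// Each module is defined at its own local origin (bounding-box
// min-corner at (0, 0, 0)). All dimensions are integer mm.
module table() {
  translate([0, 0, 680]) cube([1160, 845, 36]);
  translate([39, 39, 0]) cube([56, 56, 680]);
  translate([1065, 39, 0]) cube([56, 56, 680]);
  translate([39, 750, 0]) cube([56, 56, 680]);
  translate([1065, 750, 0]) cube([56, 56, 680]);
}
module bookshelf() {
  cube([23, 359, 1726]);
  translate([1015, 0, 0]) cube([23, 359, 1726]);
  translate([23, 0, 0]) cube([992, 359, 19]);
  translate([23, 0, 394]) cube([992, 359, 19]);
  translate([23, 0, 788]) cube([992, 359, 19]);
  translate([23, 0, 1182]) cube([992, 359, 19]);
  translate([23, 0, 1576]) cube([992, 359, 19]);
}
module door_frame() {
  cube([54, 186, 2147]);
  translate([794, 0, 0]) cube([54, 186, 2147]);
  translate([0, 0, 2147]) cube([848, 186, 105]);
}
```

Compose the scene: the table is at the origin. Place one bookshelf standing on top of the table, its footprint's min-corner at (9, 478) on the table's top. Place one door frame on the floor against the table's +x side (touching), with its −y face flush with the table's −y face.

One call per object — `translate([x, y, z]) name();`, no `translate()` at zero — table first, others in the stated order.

table();
translate([9, 478, 716]) bookshelf();
translate([1160, 0, 0]) door_frame();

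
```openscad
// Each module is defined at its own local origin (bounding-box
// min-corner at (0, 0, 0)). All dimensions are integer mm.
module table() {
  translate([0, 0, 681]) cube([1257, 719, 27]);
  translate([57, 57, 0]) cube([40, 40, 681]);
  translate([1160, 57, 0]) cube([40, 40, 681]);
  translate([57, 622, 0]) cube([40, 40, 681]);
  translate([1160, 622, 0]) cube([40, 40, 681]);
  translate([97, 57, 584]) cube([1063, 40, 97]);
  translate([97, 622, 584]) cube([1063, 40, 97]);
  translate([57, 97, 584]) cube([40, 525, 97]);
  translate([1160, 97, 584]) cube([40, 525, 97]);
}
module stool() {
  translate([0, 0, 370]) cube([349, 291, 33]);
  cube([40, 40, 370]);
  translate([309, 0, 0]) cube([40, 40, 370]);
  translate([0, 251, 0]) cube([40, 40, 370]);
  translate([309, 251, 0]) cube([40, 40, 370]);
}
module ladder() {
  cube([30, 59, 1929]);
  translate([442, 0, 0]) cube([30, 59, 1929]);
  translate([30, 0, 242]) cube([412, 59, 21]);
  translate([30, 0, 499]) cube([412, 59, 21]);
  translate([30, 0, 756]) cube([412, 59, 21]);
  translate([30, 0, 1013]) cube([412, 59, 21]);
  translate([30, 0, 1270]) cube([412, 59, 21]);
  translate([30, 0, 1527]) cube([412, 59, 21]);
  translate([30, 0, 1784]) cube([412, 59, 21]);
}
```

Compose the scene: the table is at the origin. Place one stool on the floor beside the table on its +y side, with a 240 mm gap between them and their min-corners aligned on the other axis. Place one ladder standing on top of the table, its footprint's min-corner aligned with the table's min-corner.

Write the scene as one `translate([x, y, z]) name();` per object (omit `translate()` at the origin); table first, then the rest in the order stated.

table();
translate([0, 959, 0]) stool();
translate([0, 0, 708]) ladder();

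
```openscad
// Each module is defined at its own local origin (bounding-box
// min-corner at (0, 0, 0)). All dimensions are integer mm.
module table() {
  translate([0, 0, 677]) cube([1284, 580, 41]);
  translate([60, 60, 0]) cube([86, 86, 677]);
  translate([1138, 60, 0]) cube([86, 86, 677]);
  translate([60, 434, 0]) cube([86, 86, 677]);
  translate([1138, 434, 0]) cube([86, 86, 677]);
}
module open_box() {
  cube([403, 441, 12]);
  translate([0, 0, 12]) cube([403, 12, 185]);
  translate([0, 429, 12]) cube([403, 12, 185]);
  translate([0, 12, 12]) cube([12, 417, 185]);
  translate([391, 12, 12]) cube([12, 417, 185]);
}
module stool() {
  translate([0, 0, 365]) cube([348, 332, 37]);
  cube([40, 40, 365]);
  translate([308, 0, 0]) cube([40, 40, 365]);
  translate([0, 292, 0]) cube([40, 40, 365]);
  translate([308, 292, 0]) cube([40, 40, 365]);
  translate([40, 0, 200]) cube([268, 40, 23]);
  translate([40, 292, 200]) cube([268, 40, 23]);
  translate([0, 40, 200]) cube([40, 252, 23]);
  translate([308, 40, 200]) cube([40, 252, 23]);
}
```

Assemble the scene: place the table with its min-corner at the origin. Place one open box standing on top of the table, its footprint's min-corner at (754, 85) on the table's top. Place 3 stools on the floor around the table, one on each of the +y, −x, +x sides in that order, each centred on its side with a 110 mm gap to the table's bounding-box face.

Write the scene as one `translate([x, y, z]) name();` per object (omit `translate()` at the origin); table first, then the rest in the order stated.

table();
translate([754, 85, 718]) open_box();
translate([468, 690, 0]) stool();
translate([-458, 124, 0]) stool();
translate([1394, 124, 0]) stool();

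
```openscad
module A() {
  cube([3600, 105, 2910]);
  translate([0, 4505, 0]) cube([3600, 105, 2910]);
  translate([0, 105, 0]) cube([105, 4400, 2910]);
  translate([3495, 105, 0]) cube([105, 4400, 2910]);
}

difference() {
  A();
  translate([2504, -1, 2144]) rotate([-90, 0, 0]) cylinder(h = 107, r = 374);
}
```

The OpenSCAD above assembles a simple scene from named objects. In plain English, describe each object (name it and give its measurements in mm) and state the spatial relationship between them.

A is the wall frame of a small rectangular building: four walls, each 2910 mm tall and 105 mm thick, enclosing a footprint 3600 mm (x) by 4610 mm (y) outside-to-outside, with no floor or roof. The front and back walls (the −y and +y sides) span the full width; the two side walls fit between them.

The house frame has a circular hole of radius 374 mm through its front wall, centred at (x = 2504, z = 2144).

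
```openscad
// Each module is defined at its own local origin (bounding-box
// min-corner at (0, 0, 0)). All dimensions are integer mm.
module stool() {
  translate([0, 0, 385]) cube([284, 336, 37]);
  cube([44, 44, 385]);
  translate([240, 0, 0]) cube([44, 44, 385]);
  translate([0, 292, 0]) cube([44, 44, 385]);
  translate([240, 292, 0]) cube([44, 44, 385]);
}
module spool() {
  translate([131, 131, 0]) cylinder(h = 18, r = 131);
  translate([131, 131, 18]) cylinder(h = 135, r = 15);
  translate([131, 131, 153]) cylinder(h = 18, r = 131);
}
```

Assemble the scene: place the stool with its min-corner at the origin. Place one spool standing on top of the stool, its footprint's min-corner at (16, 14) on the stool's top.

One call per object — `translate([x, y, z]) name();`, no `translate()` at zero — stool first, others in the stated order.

stool();
translate([16, 14, 422]) spool();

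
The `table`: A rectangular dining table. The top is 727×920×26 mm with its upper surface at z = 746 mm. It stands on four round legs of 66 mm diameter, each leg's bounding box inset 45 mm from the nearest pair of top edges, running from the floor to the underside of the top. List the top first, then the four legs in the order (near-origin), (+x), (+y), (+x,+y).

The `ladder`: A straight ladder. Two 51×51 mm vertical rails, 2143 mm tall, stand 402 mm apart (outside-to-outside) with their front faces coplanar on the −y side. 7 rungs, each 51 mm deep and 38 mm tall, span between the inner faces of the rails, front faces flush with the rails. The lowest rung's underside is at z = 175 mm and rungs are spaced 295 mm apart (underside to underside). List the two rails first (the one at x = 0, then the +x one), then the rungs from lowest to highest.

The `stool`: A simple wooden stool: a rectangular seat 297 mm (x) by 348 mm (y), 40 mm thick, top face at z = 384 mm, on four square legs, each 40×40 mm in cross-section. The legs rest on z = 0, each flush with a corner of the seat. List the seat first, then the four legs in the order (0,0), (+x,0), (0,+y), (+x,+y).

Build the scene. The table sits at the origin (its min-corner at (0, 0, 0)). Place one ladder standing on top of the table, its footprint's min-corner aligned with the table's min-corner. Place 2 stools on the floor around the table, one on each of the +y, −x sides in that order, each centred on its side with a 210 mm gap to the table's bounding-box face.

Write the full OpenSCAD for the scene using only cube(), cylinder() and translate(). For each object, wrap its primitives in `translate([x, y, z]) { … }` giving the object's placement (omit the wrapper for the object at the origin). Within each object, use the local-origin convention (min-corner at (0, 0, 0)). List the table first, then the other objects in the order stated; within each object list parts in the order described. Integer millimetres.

translate([0, 0, 720]) cube([727, 920, 26]);
translate([78, 78, 0]) cylinder(h = 720, r = 33);
translate([649, 78, 0]) cylinder(h = 720, r = 33);
translate([78, 842, 0]) cylinder(h = 720, r = 33);
translate([649, 842, 0]) cylinder(h = 720, r = 33);
translate([0, 0, 746]) {
  cube([51, 51, 2143]);
  translate([351, 0, 0]) cube([51, 51, 2143]);
  translate([51, 0, 175]) cube([300, 51, 38]);
  translate([51, 0, 470]) cube([300, 51, 38]);
  translate([51, 0, 765]) cube([300, 51, 38]);
  translate([51, 0, 1060]) cube([300, 51, 38]);
  translate([51, 0, 1355]) cube([300, 51, 38]);
  translate([51, 0, 1650]) cube([300, 51, 38]);
  translate([51, 0, 1945]) cube([300, 51, 38]);
}
translate([215, 1130, 0]) {
  translate([0, 0, 344]) cube([297, 348, 40]);
  cube([40, 40, 344]);
  translate([257, 0, 0]) cube([40, 40, 344]);
  translate([0, 308, 0]) cube([40, 40, 344]);
  translate([257, 308, 0]) cube([40, 40, 344]);
}
translate([-507, 286, 0]) {
  translate([0, 0, 344]) cube([297, 348, 40]);
  cube([40, 40, 344]);
  translate([257, 0, 0]) cube([40, 40, 344]);
  translate([0, 308, 0]) cube([40, 40, 344]);
  translate([257, 308, 0]) cube([40, 40, 344]);
}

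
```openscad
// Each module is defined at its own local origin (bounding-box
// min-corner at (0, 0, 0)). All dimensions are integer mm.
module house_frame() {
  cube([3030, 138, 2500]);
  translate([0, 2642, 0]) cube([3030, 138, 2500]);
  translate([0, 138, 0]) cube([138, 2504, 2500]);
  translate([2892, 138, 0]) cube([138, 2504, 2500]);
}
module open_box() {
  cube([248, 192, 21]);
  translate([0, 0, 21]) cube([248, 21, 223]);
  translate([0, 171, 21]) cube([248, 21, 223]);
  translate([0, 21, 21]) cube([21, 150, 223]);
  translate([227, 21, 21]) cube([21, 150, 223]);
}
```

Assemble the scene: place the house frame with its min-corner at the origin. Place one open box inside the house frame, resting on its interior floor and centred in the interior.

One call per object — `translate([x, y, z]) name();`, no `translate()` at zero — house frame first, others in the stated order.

house_frame();
translate([1391, 1294, 0]) open_box();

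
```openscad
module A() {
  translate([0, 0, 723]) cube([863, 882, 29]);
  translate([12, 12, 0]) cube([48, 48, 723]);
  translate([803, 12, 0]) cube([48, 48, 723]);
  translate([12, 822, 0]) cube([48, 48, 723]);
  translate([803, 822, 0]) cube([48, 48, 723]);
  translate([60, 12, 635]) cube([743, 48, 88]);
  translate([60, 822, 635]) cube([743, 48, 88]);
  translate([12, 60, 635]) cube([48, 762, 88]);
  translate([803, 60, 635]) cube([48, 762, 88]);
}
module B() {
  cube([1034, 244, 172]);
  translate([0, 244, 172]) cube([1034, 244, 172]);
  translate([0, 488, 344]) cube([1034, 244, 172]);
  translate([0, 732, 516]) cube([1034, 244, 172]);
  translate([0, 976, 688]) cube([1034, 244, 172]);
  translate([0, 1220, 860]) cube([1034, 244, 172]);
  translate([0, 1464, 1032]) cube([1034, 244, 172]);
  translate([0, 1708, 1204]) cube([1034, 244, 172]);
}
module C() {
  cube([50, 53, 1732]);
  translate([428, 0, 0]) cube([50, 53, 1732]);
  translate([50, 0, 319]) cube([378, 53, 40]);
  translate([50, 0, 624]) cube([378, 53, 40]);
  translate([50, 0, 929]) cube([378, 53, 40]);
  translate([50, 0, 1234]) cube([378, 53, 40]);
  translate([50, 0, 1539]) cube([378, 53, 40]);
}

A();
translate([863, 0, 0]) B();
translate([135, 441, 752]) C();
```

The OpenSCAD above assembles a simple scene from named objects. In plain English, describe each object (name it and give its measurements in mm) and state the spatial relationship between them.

A is a table: top 863 mm (x) × 882 mm (y), 29 mm thick, upper face at z = 752 mm, on four 48×48 mm square legs, each inset 12 mm from the nearest pair of top edges, running from z = 0 to the bottom of the top. Four apron rails, 48 mm thick and 88 mm tall, run between adjacent legs with their top edges flush with the underside of the top and their outer faces flush with the legs' outer faces.

B is a run of 8 identical solid stair steps. Each tread is 1034×244 mm and each step block is 172 mm high. Step 1 rests on the floor; step k is offset from step 1 by (k−1)×244 mm in y and (k−1)×172 mm in z.

C is a wooden ladder with two side rails of 50×53 mm section and 1732 mm height, set 478 mm apart overall. Between them run 5 rectangular rungs (53 mm deep, 40 mm thick), front faces flush with the rails' −y face. The bottom of the first rung is 319 mm above the floor and each subsequent rung is 305 mm higher than the one below.

The staircase is against the table's +x side, with their −y faces flush. The ladder is on top of the table.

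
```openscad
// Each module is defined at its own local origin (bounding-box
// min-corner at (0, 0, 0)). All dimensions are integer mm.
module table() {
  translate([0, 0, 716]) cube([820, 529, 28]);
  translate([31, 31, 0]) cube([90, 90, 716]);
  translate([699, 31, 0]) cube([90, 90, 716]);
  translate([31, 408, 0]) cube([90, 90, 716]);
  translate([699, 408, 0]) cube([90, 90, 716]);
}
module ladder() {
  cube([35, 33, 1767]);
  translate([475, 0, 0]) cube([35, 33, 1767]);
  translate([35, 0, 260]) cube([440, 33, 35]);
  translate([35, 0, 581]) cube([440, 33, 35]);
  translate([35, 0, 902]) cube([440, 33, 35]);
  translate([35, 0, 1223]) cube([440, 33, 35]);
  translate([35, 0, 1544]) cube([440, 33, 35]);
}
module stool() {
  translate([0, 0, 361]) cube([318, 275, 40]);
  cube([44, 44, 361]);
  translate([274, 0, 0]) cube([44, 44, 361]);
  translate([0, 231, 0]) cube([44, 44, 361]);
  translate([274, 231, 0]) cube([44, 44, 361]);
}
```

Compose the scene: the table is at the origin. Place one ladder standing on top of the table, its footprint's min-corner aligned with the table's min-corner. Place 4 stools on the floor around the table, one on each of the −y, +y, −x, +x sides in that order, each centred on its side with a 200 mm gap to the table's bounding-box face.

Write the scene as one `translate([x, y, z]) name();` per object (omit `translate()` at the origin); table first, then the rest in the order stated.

table();
translate([0, 0, 744]) ladder();
translate([251, -475, 0]) stool();
translate([251, 729, 0]) stool();
translate([-518, 127, 0]) stool();
translate([1020, 127, 0]) stool();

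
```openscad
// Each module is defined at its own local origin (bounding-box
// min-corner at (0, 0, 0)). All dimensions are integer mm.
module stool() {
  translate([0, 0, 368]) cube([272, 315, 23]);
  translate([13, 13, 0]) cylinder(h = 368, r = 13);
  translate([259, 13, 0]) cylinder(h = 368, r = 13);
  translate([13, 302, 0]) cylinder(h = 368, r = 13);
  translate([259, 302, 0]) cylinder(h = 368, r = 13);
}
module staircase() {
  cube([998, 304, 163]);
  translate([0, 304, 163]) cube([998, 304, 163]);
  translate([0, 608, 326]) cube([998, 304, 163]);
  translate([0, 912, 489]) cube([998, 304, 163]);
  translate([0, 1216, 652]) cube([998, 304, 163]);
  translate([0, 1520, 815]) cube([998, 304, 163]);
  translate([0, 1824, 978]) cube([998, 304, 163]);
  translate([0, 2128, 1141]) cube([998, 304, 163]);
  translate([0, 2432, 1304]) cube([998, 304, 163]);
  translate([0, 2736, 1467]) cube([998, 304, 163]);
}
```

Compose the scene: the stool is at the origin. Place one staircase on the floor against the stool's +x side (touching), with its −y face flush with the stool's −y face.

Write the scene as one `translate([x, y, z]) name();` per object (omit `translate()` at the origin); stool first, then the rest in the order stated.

stool();
translate([272, 0, 0]) staircase();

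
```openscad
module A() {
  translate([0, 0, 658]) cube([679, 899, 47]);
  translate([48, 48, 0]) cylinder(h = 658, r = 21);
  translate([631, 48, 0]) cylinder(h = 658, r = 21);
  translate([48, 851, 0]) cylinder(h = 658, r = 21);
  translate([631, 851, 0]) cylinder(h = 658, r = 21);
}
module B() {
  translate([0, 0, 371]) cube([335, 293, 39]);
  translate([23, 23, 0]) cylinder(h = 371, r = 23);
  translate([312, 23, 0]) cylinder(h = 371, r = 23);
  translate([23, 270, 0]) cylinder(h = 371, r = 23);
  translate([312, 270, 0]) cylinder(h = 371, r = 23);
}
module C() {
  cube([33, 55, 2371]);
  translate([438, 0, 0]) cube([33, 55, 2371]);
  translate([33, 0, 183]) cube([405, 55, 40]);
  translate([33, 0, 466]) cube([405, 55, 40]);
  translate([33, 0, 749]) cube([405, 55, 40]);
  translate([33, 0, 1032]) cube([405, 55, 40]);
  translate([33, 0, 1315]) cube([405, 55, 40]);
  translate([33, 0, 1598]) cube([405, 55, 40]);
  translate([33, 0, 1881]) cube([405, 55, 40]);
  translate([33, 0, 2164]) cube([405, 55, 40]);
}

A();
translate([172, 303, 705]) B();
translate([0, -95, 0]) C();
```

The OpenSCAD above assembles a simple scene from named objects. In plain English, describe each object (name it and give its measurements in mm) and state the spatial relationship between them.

A is a table: top 679 mm (x) × 899 mm (y), 47 mm thick, upper face at z = 705 mm, on four round legs of 42 mm diameter, each leg's bounding box inset 27 mm from the nearest pair of top edges, running from z = 0 to the bottom of the top.

B is a four-legged stool. The seat is 335×293 mm, 39 mm thick, top at z = 410 mm. It stands on four round legs, each 46 mm in diameter, from z = 0 to the seat underside, each leg's axis is inset half a diameter from the nearest pair of seat edges (so the leg's bounding box is flush with the corner).

C is a wooden ladder with two side rails of 33×55 mm section and 2371 mm height, set 471 mm apart overall. Between them run 8 rectangular rungs (55 mm deep, 40 mm thick), front faces flush with the rails' −y face. The bottom of the first rung is 183 mm above the floor and each subsequent rung is 283 mm higher than the one below.

The stool is on top of the table, centred. The ladder is on the floor beside the table on its −y side.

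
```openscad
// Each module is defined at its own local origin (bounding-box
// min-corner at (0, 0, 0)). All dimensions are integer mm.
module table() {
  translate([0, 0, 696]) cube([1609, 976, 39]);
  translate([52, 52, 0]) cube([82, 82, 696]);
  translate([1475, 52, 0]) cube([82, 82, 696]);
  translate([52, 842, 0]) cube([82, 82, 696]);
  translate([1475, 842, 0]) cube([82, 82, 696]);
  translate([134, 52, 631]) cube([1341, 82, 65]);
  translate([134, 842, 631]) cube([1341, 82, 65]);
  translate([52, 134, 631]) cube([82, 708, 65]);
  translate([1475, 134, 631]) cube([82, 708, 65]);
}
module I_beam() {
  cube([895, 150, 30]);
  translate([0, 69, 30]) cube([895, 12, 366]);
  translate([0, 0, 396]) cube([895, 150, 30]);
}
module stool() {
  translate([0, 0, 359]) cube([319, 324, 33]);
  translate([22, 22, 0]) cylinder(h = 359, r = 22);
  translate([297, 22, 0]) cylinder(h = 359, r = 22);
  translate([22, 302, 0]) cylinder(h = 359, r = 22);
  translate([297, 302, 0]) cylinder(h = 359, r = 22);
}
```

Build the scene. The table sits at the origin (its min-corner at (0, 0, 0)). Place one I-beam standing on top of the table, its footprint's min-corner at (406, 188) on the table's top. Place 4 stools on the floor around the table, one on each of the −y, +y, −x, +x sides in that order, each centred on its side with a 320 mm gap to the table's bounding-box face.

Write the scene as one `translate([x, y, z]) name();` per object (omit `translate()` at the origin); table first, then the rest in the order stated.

table();
translate([406, 188, 735]) I_beam();
translate([645, -644, 0]) stool();
translate([645, 1296, 0]) stool();
translate([-639, 326, 0]) stool();
translate([1929, 326, 0]) stool();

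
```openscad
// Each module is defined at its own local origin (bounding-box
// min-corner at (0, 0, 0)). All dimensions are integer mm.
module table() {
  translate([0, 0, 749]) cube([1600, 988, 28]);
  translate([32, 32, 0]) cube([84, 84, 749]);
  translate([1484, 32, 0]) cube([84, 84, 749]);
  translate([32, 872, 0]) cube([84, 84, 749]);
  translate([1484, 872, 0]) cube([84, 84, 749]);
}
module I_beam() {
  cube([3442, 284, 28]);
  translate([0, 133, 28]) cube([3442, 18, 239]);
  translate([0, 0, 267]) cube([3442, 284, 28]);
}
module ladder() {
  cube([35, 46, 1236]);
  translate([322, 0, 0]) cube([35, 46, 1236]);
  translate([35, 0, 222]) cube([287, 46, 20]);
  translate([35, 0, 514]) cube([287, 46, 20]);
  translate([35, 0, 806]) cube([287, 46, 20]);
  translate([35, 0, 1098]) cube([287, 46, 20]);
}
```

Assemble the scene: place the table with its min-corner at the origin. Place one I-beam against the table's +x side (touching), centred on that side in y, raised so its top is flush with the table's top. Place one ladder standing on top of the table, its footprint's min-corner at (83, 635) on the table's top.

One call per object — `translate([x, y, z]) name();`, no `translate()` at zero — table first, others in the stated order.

table();
translate([1600, 352, 482]) I_beam();
translate([83, 635, 777]) ladder();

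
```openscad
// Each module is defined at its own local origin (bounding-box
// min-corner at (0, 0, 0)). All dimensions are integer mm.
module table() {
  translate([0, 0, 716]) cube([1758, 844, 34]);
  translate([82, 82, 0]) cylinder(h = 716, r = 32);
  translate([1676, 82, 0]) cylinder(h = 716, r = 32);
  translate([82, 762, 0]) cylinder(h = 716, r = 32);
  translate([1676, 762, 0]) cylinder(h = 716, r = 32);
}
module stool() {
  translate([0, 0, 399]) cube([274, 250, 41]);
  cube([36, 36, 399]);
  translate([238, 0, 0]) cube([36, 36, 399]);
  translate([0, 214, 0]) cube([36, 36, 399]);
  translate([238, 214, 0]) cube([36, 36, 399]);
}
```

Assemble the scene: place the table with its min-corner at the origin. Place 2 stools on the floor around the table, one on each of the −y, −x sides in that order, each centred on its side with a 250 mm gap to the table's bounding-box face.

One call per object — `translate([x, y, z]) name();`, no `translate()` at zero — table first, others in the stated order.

table();
translate([742, -500, 0]) stool();
translate([-524, 297, 0]) stool();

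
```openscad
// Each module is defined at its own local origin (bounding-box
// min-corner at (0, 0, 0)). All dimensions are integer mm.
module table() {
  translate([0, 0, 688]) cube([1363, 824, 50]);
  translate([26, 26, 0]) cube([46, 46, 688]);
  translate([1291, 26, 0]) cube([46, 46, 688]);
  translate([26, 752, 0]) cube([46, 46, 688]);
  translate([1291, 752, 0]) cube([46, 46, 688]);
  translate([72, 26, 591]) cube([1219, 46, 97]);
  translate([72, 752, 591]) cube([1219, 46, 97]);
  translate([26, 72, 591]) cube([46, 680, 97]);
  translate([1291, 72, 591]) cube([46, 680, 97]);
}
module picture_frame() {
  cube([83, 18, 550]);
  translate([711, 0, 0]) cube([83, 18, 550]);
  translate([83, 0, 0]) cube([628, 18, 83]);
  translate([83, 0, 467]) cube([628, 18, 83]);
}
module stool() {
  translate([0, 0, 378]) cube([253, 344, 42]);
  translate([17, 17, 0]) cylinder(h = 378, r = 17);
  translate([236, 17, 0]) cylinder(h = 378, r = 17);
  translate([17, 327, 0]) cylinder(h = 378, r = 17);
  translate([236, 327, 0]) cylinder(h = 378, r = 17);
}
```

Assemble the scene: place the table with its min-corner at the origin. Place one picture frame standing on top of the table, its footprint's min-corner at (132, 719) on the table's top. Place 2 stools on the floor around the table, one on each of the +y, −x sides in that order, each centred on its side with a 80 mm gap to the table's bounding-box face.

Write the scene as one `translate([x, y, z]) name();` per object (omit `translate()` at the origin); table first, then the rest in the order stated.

table();
translate([132, 719, 738]) picture_frame();
translate([555, 904, 0]) stool();
translate([-333, 240, 0]) stool();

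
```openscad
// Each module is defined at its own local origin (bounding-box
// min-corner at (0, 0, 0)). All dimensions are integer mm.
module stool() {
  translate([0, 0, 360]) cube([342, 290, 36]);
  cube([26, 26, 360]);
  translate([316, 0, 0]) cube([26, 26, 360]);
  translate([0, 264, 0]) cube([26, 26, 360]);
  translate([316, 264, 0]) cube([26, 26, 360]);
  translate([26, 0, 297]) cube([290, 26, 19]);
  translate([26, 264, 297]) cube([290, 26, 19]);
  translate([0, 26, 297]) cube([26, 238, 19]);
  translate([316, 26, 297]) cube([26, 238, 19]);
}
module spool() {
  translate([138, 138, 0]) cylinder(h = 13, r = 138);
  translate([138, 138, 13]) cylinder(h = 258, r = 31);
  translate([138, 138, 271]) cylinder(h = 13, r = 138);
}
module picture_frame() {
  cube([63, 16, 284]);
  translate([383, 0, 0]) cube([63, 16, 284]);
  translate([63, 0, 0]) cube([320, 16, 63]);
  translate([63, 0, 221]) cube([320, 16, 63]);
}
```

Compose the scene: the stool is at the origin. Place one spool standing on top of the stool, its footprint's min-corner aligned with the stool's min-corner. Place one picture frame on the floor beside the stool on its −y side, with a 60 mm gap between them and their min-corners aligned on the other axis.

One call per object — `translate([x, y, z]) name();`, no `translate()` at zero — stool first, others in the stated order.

stool();
translate([0, 0, 396]) spool();
translate([0, -76, 0]) picture_frame();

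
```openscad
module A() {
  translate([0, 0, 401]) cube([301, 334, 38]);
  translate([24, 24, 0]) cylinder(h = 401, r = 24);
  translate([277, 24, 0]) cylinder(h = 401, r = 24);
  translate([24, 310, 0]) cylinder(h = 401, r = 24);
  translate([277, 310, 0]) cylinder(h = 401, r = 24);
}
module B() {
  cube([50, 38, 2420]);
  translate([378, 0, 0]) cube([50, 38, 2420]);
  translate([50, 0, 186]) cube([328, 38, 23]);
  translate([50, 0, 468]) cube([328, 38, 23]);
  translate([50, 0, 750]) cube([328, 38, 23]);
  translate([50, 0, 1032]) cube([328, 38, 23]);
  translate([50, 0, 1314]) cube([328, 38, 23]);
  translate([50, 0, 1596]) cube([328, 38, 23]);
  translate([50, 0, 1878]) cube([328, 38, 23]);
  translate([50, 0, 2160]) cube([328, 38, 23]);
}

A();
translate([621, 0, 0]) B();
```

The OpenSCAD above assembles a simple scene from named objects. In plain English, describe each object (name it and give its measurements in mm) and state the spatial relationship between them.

A is a simple wooden stool: a rectangular seat 301 mm (x) by 334 mm (y), 38 mm thick, top face at z = 439 mm, on four round legs, each 48 mm in diameter. The legs rest on z = 0, each leg's axis is inset half a diameter from the nearest pair of seat edges (so the leg's bounding box is flush with the corner).

B is a wooden ladder with two side rails of 50×38 mm section and 2420 mm height, set 428 mm apart overall. Between them run 8 rectangular rungs (38 mm deep, 23 mm thick), front faces flush with the rails' −y face. The bottom of the first rung is 186 mm above the floor and each subsequent rung is 282 mm higher than the one below.

The ladder is on the floor beside the stool on its +x side.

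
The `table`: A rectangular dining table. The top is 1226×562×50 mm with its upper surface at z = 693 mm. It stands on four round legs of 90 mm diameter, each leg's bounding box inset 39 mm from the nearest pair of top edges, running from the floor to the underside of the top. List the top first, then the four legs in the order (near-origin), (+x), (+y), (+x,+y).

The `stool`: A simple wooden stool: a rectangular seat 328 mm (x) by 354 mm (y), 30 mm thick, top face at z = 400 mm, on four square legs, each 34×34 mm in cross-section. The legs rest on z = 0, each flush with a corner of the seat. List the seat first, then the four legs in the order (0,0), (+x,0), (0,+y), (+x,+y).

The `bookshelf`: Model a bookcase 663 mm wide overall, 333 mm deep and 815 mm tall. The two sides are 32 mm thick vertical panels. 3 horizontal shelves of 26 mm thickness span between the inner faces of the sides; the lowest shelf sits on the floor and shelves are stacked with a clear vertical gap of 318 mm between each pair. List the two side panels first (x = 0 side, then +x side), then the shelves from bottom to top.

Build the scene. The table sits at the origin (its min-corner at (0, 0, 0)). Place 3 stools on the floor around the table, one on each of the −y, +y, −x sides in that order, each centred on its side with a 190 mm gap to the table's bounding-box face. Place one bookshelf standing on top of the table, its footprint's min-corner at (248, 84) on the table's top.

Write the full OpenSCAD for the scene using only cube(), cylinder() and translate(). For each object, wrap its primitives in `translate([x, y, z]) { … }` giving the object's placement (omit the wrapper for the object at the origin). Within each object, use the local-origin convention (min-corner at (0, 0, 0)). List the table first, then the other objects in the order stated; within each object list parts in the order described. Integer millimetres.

translate([0, 0, 643]) cube([1226, 562, 50]);
translate([84, 84, 0]) cylinder(h = 643, r = 45);
translate([1142, 84, 0]) cylinder(h = 643, r = 45);
translate([84, 478, 0]) cylinder(h = 643, r = 45);
translate([1142, 478, 0]) cylinder(h = 643, r = 45);
translate([449, -544, 0]) {
  translate([0, 0, 370]) cube([328, 354, 30]);
  cube([34, 34, 370]);
  translate([294, 0, 0]) cube([34, 34, 370]);
  translate([0, 320, 0]) cube([34, 34, 370]);
  translate([294, 320, 0]) cube([34, 34, 370]);
}
translate([449, 752, 0]) {
  translate([0, 0, 370]) cube([328, 354, 30]);
  cube([34, 34, 370]);
  translate([294, 0, 0]) cube([34, 34, 370]);
  translate([0, 320, 0]) cube([34, 34, 370]);
  translate([294, 320, 0]) cube([34, 34, 370]);
}
translate([-518, 104, 0]) {
  translate([0, 0, 370]) cube([328, 354, 30]);
  cube([34, 34, 370]);
  translate([294, 0, 0]) cube([34, 34, 370]);
  translate([0, 320, 0]) cube([34, 34, 370]);
  translate([294, 320, 0]) cube([34, 34, 370]);
}
translate([248, 84, 693]) {
  cube([32, 333, 815]);
  translate([631, 0, 0]) cube([32, 333, 815]);
  translate([32, 0, 0]) cube([599, 333, 26]);
  translate([32, 0, 344]) cube([599, 333, 26]);
  translate([32, 0, 688]) cube([599, 333, 26]);
}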